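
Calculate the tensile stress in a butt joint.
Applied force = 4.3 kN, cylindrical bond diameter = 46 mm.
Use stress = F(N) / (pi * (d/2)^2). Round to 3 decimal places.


A = pi * 23.0^2 = 1661.9025 mm^2
sigma = 4300.0 / 1661.9025 = 2.587 MPa

2.587


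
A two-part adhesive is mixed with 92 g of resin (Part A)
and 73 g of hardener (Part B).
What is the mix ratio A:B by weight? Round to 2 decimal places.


Mix ratio = mass_A / mass_B
= 92 / 73
= 1.26

1.26


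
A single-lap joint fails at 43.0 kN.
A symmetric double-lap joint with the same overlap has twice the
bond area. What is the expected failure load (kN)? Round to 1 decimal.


Double-lap load = 2 * 43.0 = 86.0 kN

86.0


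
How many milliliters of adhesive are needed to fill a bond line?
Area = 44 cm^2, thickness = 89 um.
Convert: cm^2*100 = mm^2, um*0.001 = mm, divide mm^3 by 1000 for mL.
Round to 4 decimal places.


= (44 * 100) * (89 * 0.001) / 1000
= 0.3916 mL

0.3916


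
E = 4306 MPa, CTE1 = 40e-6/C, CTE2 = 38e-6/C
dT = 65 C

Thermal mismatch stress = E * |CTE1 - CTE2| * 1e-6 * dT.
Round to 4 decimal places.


= 4306 * 2e-6 * 65
= 0.5598 MPa

0.5598


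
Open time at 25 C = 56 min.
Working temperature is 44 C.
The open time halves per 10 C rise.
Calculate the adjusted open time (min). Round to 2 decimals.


factor = 2^((44 - 25) / 10) = 3.7321
ot = 56 / 3.7321 = 15.00 min

15.00


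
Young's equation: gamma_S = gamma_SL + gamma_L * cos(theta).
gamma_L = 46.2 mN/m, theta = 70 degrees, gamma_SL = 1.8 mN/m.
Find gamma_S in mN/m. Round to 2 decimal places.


cos(70 deg) = 0.342020
gamma_S = 1.8 + 46.2 * 0.342020
= 17.60 mN/m

17.60


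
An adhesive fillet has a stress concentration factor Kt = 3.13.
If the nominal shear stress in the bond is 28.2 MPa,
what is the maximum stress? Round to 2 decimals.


Max stress = 28.2 * 3.13 = 88.27 MPa

88.27


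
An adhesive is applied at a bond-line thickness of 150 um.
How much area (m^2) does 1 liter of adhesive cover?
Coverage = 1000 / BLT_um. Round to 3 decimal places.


Coverage = 1000 / 150 = 6.667 m^2

6.667


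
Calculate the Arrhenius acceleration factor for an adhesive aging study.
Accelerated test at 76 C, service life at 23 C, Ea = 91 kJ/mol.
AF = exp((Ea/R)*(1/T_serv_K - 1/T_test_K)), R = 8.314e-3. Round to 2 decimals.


T_test = 349.15 K, T_serv = 296.15 K
Ea/R = 91 / 0.008314 = 10945.39
AF = exp(10945.39 * (1/296.15 - 1/349.15))
= 273.22

273.22


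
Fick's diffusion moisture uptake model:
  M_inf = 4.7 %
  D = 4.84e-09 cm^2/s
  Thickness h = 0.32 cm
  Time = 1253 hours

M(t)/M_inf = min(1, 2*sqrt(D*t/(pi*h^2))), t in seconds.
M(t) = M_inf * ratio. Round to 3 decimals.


t_sec = 1253 * 3600 = 4510800
ratio = 2*sqrt(4.84e-09*4510800/(pi*0.32^2))
= min(1, 0.521020)
= 0.521020
M(t) = 4.7 * 0.521020 = 2.449 %

2.449


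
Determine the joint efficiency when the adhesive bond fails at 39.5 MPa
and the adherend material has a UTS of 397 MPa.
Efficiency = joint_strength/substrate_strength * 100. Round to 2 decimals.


Joint efficiency = 39.5 / 397 * 100
= 9.95%

9.95


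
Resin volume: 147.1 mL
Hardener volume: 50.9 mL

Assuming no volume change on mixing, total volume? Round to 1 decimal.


V_total = 147.1 + 50.9 = 198.0 mL

198.0


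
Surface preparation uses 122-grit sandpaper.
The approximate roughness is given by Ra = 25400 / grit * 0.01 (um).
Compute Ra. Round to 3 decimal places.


Ra = 25400 / 122 * 0.01
= 254 / 122
= 2.082 um

2.082


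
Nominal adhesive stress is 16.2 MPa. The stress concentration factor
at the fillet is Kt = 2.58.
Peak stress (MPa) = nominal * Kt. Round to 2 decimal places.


Peak = 16.2 * 2.58 = 41.80 MPa

41.80


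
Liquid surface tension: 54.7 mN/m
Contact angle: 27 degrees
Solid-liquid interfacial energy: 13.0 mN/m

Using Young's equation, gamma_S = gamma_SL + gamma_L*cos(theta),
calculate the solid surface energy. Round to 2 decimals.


gamma_S = 13.0 + 54.7 * cos(27)
= 61.74 mN/m

61.74


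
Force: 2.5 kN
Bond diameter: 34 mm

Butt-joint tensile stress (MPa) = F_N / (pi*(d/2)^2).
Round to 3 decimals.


F_N = 2.5 * 1000 = 2500.0 N
A = pi*(17.0)^2 = 907.9203 mm^2
stress = 2500.0 / 907.9203 = 2.754 MPa

2.754


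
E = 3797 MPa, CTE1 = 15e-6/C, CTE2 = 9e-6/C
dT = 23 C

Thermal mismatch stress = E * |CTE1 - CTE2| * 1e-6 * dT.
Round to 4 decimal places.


= 3797 * 6e-6 * 23
= 0.5240 MPa

0.5240


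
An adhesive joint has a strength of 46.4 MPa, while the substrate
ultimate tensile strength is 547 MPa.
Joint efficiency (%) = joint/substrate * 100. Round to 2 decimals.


Efficiency = 46.4 / 547 * 100
= 8.48%

8.48


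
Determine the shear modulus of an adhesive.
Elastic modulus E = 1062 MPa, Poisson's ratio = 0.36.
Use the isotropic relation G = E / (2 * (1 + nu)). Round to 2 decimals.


G = 1062 / (2*(1+0.36)) = 1062 / 2.72
= 390.44 MPa

390.44


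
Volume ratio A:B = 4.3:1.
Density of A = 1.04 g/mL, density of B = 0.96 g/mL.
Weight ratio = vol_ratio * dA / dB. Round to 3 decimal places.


Wt ratio = 4.3 * 1.04 / 0.96
= 4.658

4.658


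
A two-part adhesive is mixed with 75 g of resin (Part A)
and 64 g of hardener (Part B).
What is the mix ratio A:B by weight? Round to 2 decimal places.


Mix ratio = mass_A / mass_B
= 75 / 64
= 1.17

1.17


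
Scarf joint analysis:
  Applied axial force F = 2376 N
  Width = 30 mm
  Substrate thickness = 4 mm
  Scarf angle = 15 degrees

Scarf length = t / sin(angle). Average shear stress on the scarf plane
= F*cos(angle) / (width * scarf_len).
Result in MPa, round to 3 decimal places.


Scarf length = 4 / sin(15 deg) = 15.4548 mm
cos(15 deg) = 0.965926
Shear = 2376 * 0.965926 / (30 * 15.4548)
= 4.950 MPa

4.950


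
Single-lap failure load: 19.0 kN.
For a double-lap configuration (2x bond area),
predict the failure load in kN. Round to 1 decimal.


Failure load = 19.0 * 2 = 38.0 kN

38.0


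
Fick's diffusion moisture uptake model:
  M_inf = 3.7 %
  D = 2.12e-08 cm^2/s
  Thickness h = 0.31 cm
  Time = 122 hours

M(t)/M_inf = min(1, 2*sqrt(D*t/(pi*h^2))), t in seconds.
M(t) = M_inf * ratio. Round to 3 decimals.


t_sec = 122 * 3600 = 439200
ratio = 2*sqrt(2.12e-08*439200/(pi*0.31^2))
= min(1, 0.351231)
= 0.351231
M(t) = 3.7 * 0.351231 = 1.300 %

1.300


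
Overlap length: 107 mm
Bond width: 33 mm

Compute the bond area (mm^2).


Bond area = 107 * 33 = 3531 mm^2

3531


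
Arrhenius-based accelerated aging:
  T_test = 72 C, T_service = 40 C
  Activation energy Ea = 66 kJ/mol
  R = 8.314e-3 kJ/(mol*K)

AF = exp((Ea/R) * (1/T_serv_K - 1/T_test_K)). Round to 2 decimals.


T_test_K = 345.15, T_serv_K = 313.15
AF = exp((66/8.314e-3) * (1/313.15 - 1/345.15))
= 10.49

10.49


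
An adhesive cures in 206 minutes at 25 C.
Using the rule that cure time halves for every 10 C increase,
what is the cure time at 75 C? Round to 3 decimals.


Factor = 2^((75 - 25) / 10) = 32.0000
Cure time = 206 / 32.0000
= 6.438 minutes

6.438


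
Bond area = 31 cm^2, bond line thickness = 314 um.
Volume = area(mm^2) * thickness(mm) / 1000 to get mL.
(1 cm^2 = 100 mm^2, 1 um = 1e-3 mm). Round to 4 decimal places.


area_mm2 = 31 * 100 = 3100
blt_mm = 314 * 1e-3 = 0.314
vol_mm3 = 3100 * 0.314 = 973.4
vol_mL = 973.4 / 1000 = 0.9734 mL

0.9734


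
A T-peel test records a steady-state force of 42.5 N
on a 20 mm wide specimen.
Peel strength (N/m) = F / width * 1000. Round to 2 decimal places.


Peel strength = 42.5 / 20 * 1000
= 2125.00 N/m

2125.00


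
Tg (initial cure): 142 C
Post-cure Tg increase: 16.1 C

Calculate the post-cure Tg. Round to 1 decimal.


Post-cure Tg = 142 + 16.1 = 158.1 C

158.1


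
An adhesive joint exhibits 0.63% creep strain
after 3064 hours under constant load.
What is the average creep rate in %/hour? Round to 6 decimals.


Creep rate = strain / time
= 0.63 / 3064
= 0.000206 %/h

0.000206


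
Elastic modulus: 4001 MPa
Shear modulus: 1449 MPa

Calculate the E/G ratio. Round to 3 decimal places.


E / G = 4001 / 1449 = 2.761

2.761


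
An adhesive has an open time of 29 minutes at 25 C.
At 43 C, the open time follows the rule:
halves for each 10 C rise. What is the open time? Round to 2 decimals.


Factor = 2^((43-25)/10) = 3.4822
Open time = 29 / 3.4822 = 8.33 min

8.33


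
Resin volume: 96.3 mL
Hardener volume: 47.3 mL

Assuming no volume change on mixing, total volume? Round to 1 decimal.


V_total = 96.3 + 47.3 = 143.6 mL

143.6


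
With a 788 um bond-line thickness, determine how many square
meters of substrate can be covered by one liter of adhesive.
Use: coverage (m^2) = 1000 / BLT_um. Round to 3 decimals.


Coverage = 1000 / 788 = 1.269 m^2

1.269


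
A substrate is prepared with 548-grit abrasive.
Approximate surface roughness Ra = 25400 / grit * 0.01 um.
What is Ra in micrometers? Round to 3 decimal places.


Ra = 25400 / 548 * 0.01 = 0.464 um

0.464


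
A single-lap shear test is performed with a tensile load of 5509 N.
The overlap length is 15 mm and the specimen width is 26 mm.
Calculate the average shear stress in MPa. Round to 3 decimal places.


Shear stress = F / (overlap * width)
= 5509 / (15 * 26)
= 5509 / 390
= 14.126 MPa

14.126


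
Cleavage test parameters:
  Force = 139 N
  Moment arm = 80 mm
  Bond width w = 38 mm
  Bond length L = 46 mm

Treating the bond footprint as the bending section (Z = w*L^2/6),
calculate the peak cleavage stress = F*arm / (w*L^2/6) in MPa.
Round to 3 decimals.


M = 139 * 80 = 11120 N*mm
Z = 38 * 46^2 / 6 = 80408 / 6 mm^3
sigma = M / Z = 6 * 11120 / 80408 = 66720 / 80408
= 0.830 MPa

0.830


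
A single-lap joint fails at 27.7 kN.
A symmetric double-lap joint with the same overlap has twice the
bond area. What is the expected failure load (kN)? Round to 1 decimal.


Double-lap load = 2 * 27.7 = 55.4 kN

55.4


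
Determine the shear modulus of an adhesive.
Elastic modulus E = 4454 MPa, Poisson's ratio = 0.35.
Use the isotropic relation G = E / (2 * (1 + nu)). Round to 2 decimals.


G = 4454 / (2*(1+0.35)) = 4454 / 2.70
= 1649.63 MPa

1649.63


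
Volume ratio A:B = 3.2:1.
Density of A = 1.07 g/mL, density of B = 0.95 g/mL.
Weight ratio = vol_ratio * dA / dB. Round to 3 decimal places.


Wt ratio = 3.2 * 1.07 / 0.95
= 3.604

3.604


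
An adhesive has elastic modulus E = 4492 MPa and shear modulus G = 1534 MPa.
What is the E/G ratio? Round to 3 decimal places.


E/G = 4492 / 1534 = 2.928

2.928


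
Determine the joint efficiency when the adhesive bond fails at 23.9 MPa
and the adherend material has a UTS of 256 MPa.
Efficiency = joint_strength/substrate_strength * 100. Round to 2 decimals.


Joint efficiency = 23.9 / 256 * 100
= 9.34%

9.34


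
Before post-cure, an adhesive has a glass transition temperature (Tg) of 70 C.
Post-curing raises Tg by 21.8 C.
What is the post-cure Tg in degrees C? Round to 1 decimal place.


Tg_post = Tg_base + delta_Tg
= 70 + 21.8
= 91.8 C

91.8


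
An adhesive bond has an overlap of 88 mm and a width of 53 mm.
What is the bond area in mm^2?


Bond area = overlap * width
= 88 * 53
= 4664 mm^2

4664


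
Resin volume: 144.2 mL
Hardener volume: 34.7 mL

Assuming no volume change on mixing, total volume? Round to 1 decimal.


V_total = 144.2 + 34.7 = 178.9 mL

178.9


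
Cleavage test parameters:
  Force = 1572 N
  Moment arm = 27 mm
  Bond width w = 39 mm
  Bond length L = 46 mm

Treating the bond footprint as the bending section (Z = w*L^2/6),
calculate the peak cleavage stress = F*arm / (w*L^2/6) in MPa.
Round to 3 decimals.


M = 1572 * 27 = 42444 N*mm
Z = 39 * 46^2 / 6 = 82524 / 6 mm^3
sigma = M / Z = 6 * 42444 / 82524 = 254664 / 82524
= 3.086 MPa

3.086


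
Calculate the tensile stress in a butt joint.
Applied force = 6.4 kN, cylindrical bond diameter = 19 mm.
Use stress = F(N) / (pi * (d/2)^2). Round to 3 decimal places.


A = pi * 9.5^2 = 283.5287 mm^2
sigma = 6400.0 / 283.5287 = 22.573 MPa

22.573


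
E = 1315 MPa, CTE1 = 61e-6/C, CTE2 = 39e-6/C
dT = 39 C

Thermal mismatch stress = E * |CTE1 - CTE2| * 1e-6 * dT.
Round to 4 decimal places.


= 1315 * 22e-6 * 39
= 1.1283 MPa

1.1283


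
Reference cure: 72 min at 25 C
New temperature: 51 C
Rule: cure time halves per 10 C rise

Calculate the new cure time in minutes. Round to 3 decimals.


factor = 2^((51-25)/10) = 6.0629
t_new = 72 / 6.0629 = 11.876 min

11.876


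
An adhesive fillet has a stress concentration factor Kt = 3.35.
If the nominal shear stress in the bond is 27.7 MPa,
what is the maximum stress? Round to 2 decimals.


Max stress = 27.7 * 3.35 = 92.80 MPa

92.80


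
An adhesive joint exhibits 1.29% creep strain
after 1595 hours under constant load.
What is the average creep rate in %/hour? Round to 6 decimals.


Creep rate = strain / time
= 1.29 / 1595
= 0.000809 %/h

0.000809


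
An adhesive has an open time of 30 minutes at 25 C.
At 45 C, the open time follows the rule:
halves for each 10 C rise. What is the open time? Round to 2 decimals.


Factor = 2^((45-25)/10) = 4.0000
Open time = 30 / 4.0000 = 7.50 min

7.50


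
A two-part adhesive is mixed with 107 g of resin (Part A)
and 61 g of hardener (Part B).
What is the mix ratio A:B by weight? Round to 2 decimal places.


Mix ratio = mass_A / mass_B
= 107 / 61
= 1.75

1.75


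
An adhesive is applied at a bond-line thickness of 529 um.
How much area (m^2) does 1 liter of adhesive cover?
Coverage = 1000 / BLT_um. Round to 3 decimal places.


Coverage = 1000 / 529 = 1.890 m^2

1.890


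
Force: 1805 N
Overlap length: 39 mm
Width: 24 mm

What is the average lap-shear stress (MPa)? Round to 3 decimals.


Average shear stress = F / (overlap * width)
= 1805 / (39 * 24)
= 1.928 MPa

1.928


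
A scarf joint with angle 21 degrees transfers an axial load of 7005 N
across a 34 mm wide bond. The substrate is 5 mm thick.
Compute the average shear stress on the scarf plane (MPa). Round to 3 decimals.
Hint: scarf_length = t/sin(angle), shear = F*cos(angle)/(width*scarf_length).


scarf_length = 5 / sin(21 deg) = 13.9521 mm
cos(21 deg) = 0.933580
shear stress = 7005 * 0.933580 / (34 * 13.9521)
= 13.786 MPa

13.786


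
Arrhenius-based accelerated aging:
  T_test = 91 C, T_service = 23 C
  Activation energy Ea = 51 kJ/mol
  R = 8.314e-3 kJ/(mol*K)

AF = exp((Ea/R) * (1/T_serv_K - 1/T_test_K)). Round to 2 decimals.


T_test_K = 364.15, T_serv_K = 296.15
AF = exp((51/8.314e-3) * (1/296.15 - 1/364.15))
= 47.84

47.84


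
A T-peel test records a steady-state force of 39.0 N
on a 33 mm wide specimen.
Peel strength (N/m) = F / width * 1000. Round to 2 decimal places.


Peel strength = 39.0 / 33 * 1000
= 1181.82 N/m

1181.82


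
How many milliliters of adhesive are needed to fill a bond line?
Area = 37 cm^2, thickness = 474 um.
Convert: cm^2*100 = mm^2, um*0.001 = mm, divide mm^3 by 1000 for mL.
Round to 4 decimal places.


= (37 * 100) * (474 * 0.001) / 1000
= 1.7538 mL

1.7538


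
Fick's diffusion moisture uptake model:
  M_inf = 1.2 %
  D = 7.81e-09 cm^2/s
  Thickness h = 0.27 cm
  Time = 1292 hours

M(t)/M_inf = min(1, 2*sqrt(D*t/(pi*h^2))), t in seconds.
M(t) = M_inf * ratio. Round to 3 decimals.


t_sec = 1292 * 3600 = 4651200
ratio = 2*sqrt(7.81e-09*4651200/(pi*0.27^2))
= min(1, 0.796525)
= 0.796525
M(t) = 1.2 * 0.796525 = 0.956 %

0.956


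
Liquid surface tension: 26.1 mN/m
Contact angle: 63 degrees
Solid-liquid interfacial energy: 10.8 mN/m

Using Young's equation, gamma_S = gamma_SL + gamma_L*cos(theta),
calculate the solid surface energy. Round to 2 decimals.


gamma_S = 10.8 + 26.1 * cos(63)
= 22.65 mN/m

22.65


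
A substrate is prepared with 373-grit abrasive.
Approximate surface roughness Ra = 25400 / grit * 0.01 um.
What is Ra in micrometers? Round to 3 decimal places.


Ra = 25400 / 373 * 0.01 = 0.681 um

0.681


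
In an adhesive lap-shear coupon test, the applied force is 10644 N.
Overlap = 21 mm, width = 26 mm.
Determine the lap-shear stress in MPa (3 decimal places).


stress = F / (overlap * width)
= 10644 / (21 * 26)
= 19.495 MPa

19.495


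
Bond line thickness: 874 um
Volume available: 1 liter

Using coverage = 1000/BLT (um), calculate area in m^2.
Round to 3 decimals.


1 L = 1e6 mm^3, thickness = 874 um = 0.874 mm
Area = 1e6 / 0.874 mm^2 = (1e6 / 0.874) / 1e6 m^2 = 1000 / 874 m^2
= 1.144 m^2

1.144


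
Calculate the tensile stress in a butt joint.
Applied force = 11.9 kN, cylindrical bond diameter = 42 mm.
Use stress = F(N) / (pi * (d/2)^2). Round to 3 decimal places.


A = pi * 21.0^2 = 1385.4424 mm^2
sigma = 11900.0 / 1385.4424 = 8.589 MPa

8.589


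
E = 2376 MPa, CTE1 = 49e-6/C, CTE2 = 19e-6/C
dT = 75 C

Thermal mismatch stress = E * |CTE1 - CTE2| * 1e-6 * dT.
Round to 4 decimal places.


= 2376 * 30e-6 * 75
= 5.3460 MPa

5.3460


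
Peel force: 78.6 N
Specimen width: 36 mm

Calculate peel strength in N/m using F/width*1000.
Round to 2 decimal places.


Peel strength = 78.6 / 36 * 1000 = 2183.33 N/m

2183.33


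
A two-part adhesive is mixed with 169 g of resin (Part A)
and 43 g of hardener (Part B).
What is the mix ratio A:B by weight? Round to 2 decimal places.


Mix ratio = mass_A / mass_B
= 169 / 43
= 3.93

3.93


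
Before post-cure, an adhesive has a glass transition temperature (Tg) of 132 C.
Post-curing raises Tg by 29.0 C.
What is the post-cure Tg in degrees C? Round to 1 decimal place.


Tg_post = Tg_base + delta_Tg
= 132 + 29.0
= 161.0 C

161.0


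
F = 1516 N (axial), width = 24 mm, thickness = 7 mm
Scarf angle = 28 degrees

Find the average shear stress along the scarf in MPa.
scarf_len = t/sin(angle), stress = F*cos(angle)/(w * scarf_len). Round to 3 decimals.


scarf_len = 7/sin(28 deg) = 14.9104
cos(28 deg) = 0.882948
stress = 1516*0.882948/(24*14.9104) = 3.741 MPa

3.741


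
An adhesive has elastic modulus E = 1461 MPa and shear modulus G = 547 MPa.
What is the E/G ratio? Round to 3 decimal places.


E/G = 1461 / 547 = 2.671

2.671


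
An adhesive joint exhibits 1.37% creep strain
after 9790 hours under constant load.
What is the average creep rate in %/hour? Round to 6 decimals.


Creep rate = strain / time
= 1.37 / 9790
= 0.000140 %/h

0.000140


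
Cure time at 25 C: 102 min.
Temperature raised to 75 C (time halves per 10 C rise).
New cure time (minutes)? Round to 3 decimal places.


Acceleration factor = 2^(50/10) = 32.0000
New time = 102 / 32.0000 = 3.188 min

3.188


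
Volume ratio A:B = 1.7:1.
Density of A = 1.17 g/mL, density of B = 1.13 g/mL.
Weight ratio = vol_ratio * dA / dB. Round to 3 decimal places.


Wt ratio = 1.7 * 1.17 / 1.13
= 1.760

1.760


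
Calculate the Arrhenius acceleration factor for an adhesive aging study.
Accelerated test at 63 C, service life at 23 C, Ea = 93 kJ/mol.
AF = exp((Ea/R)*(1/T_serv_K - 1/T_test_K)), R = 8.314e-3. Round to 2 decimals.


T_test = 336.15 K, T_serv = 296.15 K
Ea/R = 93 / 0.008314 = 11185.95
AF = exp(11185.95 * (1/296.15 - 1/336.15))
= 89.53

89.53


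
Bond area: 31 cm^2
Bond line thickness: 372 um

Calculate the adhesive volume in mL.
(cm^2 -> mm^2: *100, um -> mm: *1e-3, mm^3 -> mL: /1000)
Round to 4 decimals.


V = 31*100 * 372*1e-3 / 1000
= 1.1532 mL

1.1532


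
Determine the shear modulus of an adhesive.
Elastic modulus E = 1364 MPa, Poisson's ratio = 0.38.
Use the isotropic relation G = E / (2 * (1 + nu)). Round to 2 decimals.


G = 1364 / (2*(1+0.38)) = 1364 / 2.76
= 494.20 MPa

494.20


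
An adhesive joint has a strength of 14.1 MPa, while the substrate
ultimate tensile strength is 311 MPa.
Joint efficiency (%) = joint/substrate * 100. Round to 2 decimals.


Efficiency = 14.1 / 311 * 100
= 4.53%

4.53


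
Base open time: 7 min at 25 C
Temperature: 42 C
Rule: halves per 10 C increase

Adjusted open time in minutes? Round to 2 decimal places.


Acceleration = 2^((42-25)/10) = 3.2490
Open time = 7 / 3.2490 = 2.15 min

2.15


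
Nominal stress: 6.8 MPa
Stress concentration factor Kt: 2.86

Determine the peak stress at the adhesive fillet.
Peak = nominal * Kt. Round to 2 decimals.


Peak stress = 6.8 * 2.86
= 19.45 MPa

19.45


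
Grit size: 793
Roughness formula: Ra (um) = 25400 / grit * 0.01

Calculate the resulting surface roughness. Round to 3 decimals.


Ra = 25400 / 793 * 0.01
= 0.320 um

0.320


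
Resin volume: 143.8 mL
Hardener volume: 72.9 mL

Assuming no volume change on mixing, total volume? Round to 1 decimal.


V_total = 143.8 + 72.9 = 216.7 mL

216.7


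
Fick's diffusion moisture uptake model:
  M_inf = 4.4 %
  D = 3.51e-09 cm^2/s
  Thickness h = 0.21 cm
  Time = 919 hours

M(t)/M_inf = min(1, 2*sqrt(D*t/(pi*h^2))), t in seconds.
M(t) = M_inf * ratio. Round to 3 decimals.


t_sec = 919 * 3600 = 3308400
ratio = 2*sqrt(3.51e-09*3308400/(pi*0.21^2))
= min(1, 0.579026)
= 0.579026
M(t) = 4.4 * 0.579026 = 2.548 %

2.548


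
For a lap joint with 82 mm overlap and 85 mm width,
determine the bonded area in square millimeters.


Area = 82 * 85 = 6970 mm^2

6970


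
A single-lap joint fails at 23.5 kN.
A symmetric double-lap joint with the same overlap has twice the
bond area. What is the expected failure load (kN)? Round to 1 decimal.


Double-lap load = 2 * 23.5 = 47.0 kN

47.0


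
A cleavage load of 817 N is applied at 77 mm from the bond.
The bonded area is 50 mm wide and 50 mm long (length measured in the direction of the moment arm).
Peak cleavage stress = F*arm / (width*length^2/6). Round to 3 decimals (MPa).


Moment = 817 * 77 = 62909 N*mm
Section modulus = 50 * 2500 / 6 = 125000 / 6 mm^3
Stress = 62909 / (125000 / 6) = 377454 / 125000
= 3.020 MPa

3.020


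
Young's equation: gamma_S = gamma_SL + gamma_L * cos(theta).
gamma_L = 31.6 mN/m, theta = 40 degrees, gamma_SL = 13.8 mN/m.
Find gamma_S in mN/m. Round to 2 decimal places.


cos(40 deg) = 0.766044
gamma_S = 13.8 + 31.6 * 0.766044
= 38.01 mN/m

38.01


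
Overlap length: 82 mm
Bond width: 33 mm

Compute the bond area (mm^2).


Bond area = 82 * 33 = 2706 mm^2

2706


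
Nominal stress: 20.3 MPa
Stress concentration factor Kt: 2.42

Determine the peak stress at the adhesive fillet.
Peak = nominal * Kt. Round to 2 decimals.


Peak stress = 20.3 * 2.42
= 49.13 MPa

49.13


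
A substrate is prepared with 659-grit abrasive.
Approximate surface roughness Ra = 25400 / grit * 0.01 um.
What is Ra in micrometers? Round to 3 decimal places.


Ra = 25400 / 659 * 0.01 = 0.385 um

0.385


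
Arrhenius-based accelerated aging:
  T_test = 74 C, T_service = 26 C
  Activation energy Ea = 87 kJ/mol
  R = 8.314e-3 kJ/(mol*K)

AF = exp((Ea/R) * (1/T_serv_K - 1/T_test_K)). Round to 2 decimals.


T_test_K = 347.15, T_serv_K = 299.15
AF = exp((87/8.314e-3) * (1/299.15 - 1/347.15))
= 126.05

126.05


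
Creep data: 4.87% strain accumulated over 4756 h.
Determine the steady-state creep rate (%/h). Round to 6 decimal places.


Rate = 4.87 / 4756 = 0.001024 %/h

0.001024


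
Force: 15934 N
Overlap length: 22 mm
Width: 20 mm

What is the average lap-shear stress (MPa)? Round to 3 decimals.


Average shear stress = F / (overlap * width)
= 15934 / (22 * 20)
= 36.214 MPa

36.214


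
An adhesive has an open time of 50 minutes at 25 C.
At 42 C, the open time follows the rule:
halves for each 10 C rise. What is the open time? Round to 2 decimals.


Factor = 2^((42-25)/10) = 3.2490
Open time = 50 / 3.2490 = 15.39 min

15.39


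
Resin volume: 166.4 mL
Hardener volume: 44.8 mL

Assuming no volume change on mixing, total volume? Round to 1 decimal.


V_total = 166.4 + 44.8 = 211.2 mL

211.2


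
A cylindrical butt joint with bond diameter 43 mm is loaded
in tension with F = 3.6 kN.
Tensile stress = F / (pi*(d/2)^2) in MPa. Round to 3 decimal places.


Area = pi * (43/2)^2 = 1452.2012 mm^2
Stress = 3.6*1000 / 1452.2012
= 2.479 MPa

2.479


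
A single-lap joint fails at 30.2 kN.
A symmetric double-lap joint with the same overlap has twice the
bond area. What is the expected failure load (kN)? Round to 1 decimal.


Double-lap load = 2 * 30.2 = 60.4 kN

60.4


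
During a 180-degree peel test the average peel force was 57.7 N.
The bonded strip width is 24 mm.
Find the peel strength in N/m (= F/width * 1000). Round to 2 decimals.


Peel strength = F/width * 1000
= 57.7 / 24 * 1000
= 2404.17 N/m

2404.17


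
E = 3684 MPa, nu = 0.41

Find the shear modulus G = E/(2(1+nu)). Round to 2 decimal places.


G = 3684 / (2 * 1.41)
= 1306.38 MPa

1306.38


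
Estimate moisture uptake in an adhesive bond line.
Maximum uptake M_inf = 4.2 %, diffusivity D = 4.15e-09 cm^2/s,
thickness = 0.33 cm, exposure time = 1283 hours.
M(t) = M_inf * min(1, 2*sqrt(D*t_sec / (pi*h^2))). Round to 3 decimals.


Convert time: 1283 h = 4618800 s
ratio = min(1, 2*sqrt(4.15e-09*4618800/(pi*0.33^2)))
= 0.473402
M(t) = 4.2 * 0.473402 = 1.988%

1.988


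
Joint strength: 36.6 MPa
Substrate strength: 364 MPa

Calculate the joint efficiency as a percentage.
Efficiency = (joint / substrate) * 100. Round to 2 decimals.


Efficiency = (36.6 / 364) * 100 = 10.05%

10.05


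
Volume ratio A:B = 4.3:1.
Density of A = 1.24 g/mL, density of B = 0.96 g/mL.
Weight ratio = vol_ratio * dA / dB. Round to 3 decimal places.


Wt ratio = 4.3 * 1.24 / 0.96
= 5.554

5.554


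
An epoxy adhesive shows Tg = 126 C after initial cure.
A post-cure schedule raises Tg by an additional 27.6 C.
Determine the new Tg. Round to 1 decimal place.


New Tg = 126 + 27.6
= 153.6 C

153.6


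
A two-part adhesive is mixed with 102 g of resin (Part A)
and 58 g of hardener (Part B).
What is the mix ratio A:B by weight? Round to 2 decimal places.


Mix ratio = mass_A / mass_B
= 102 / 58
= 1.76

1.76


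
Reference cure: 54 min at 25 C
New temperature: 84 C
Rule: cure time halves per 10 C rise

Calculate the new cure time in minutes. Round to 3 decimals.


factor = 2^((84-25)/10) = 59.7141
t_new = 54 / 59.7141 = 0.904 min

0.904


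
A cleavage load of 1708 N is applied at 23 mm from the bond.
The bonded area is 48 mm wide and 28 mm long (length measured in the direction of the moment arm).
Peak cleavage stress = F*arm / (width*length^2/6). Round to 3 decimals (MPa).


Moment = 1708 * 23 = 39284 N*mm
Section modulus = 48 * 784 / 6 = 37632 / 6 mm^3
Stress = 39284 / (37632 / 6) = 235704 / 37632
= 6.263 MPa

6.263


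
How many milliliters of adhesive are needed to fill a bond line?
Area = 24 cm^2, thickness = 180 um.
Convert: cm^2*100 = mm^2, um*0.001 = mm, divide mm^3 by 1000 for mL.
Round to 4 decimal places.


= (24 * 100) * (180 * 0.001) / 1000
= 0.4320 mL

0.4320


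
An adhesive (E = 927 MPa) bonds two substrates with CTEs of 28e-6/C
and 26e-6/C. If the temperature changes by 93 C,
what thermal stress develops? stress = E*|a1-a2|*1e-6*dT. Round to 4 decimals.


Stress = 927 * |28 - 26| * 1e-6 * 93
= 0.1724 MPa

0.1724


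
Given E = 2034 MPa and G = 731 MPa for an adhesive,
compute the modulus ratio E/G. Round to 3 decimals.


E/G ratio = 2034 / 731 = 2.782

2.782


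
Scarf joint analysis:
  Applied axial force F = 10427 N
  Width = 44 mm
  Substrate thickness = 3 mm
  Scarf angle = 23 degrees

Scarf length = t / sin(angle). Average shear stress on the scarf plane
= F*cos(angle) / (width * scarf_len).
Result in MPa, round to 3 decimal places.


Scarf length = 3 / sin(23 deg) = 7.6779 mm
cos(23 deg) = 0.920505
Shear = 10427 * 0.920505 / (44 * 7.6779)
= 28.411 MPa

28.411


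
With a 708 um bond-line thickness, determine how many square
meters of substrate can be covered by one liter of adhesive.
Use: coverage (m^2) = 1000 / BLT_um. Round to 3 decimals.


Coverage = 1000 / 708 = 1.412 m^2

1.412


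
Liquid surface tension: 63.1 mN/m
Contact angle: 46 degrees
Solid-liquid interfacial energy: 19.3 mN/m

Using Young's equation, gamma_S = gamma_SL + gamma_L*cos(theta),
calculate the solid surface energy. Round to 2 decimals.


gamma_S = 19.3 + 63.1 * cos(46)
= 63.13 mN/m

63.13


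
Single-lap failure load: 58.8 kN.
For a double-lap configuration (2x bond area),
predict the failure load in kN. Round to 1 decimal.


Failure load = 58.8 * 2 = 117.6 kN

117.6


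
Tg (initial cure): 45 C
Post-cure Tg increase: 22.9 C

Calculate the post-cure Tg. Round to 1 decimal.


Post-cure Tg = 45 + 22.9 = 67.9 C

67.9


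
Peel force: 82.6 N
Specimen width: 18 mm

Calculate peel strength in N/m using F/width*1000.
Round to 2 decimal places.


Peel strength = 82.6 / 18 * 1000 = 4588.89 N/m

4588.89


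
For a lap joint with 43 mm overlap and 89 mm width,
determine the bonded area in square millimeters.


Area = 43 * 89 = 3827 mm^2

3827


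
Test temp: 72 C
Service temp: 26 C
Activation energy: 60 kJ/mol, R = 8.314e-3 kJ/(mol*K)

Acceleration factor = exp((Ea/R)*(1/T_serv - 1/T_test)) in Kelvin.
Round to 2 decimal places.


AF = exp((60/0.008314)*(1/299.15 - 1/345.15))
= 24.91

24.91


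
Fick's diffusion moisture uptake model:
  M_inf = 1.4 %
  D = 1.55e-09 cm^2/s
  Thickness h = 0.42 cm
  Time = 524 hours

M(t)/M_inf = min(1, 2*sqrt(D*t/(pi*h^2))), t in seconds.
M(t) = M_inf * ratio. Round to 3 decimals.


t_sec = 524 * 3600 = 1886400
ratio = 2*sqrt(1.55e-09*1886400/(pi*0.42^2))
= min(1, 0.145274)
= 0.145274
M(t) = 1.4 * 0.145274 = 0.203 %

0.203


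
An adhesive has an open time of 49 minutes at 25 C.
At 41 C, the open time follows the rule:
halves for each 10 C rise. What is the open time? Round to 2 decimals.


Factor = 2^((41-25)/10) = 3.0314
Open time = 49 / 3.0314 = 16.16 min

16.16


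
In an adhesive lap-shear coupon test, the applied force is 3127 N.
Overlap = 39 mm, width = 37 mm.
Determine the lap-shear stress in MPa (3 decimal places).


stress = F / (overlap * width)
= 3127 / (39 * 37)
= 2.167 MPa

2.167


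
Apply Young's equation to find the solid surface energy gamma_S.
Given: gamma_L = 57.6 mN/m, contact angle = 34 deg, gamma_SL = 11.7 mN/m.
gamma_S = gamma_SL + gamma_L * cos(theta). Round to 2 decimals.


theta_rad = 34 * pi/180 = 0.593412
gamma_S = 11.7 + 57.6 * cos(0.593412)
= 59.45 mN/m

59.45


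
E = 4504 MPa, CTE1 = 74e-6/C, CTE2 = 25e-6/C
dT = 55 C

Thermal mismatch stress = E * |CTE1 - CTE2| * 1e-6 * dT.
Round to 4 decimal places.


= 4504 * 49e-6 * 55
= 12.1383 MPa

12.1383


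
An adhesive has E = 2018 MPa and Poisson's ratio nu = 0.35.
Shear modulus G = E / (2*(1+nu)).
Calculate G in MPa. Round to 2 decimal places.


G = 2018 / (2*(1+0.35))
= 2018 / 2.70
= 747.41 MPa

747.41


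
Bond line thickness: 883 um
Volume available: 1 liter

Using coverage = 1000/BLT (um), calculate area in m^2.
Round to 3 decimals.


1 L = 1e6 mm^3, thickness = 883 um = 0.883 mm
Area = 1e6 / 0.883 mm^2 = (1e6 / 0.883) / 1e6 m^2 = 1000 / 883 m^2
= 1.133 m^2

1.133


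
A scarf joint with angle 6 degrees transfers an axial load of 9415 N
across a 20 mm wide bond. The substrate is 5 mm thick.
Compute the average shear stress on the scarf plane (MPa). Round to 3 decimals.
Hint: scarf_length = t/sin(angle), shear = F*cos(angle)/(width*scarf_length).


scarf_length = 5 / sin(6 deg) = 47.8339 mm
cos(6 deg) = 0.994522
shear stress = 9415 * 0.994522 / (20 * 47.8339)
= 9.787 MPa

9.787


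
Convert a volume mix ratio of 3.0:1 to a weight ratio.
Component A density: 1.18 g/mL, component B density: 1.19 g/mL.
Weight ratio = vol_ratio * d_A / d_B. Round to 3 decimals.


= 3.0 * 1.18 / 1.19 = 2.975

2.975


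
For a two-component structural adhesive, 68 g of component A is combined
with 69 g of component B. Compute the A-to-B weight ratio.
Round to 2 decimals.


Weight ratio A:B = 68 / 69
= 0.99

0.99


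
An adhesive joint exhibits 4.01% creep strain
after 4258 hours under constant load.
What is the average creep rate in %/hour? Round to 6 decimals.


Creep rate = strain / time
= 4.01 / 4258
= 0.000942 %/h

0.000942


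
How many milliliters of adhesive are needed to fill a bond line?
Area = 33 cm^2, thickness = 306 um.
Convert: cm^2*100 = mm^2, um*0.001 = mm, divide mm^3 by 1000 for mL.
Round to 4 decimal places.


= (33 * 100) * (306 * 0.001) / 1000
= 1.0098 mL

1.0098


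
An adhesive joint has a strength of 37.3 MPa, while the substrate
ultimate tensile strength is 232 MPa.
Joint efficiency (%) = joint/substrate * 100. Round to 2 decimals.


Efficiency = 37.3 / 232 * 100
= 16.08%

16.08


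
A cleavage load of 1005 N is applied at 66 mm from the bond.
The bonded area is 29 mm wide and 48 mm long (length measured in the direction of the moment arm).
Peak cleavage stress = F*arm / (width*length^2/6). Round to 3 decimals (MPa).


Moment = 1005 * 66 = 66330 N*mm
Section modulus = 29 * 2304 / 6 = 66816 / 6 mm^3
Stress = 66330 / (66816 / 6) = 397980 / 66816
= 5.956 MPa

5.956


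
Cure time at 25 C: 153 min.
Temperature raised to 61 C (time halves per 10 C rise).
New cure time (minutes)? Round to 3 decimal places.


Acceleration factor = 2^(36/10) = 12.1257
New time = 153 / 12.1257 = 12.618 min

12.618


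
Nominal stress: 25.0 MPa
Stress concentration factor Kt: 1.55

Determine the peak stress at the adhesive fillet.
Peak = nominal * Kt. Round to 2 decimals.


Peak stress = 25.0 * 1.55
= 38.75 MPa

38.75


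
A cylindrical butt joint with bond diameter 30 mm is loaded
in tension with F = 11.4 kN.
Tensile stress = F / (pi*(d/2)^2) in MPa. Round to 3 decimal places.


Area = pi * (30/2)^2 = 706.8583 mm^2
Stress = 11.4*1000 / 706.8583
= 16.128 MPa

16.128


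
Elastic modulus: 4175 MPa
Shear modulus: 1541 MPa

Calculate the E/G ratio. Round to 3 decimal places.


E / G = 4175 / 1541 = 2.709

2.709


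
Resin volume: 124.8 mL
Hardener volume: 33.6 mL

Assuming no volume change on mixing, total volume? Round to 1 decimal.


V_total = 124.8 + 33.6 = 158.4 mL

158.4


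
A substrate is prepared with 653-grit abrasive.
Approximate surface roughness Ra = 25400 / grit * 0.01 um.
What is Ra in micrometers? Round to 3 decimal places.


Ra = 25400 / 653 * 0.01 = 0.389 um

0.389


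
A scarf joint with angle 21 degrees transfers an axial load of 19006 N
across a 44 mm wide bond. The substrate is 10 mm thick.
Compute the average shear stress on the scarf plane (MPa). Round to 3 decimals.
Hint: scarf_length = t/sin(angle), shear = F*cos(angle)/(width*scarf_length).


scarf_length = 10 / sin(21 deg) = 27.9043 mm
cos(21 deg) = 0.933580
shear stress = 19006 * 0.933580 / (44 * 27.9043)
= 14.452 MPa

14.452


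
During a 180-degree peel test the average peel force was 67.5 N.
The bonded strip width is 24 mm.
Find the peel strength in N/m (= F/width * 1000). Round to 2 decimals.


Peel strength = F/width * 1000
= 67.5 / 24 * 1000
= 2812.50 N/m

2812.50


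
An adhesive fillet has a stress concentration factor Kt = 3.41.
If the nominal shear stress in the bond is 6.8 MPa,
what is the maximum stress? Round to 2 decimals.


Max stress = 6.8 * 3.41 = 23.19 MPa

23.19


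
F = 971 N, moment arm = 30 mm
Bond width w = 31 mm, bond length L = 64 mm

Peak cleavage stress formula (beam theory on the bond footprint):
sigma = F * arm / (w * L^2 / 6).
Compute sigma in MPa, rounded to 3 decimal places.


sigma = (971 * 30) / (31 * 4096 / 6)
= 29130 * 6 / 126976
= 174780 / 126976
= 1.376 MPa

1.376


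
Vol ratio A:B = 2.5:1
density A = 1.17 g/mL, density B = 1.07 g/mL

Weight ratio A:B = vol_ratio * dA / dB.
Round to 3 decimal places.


Weight ratio = 2.5 * 1.17 / 1.07
= 2.734

2.734


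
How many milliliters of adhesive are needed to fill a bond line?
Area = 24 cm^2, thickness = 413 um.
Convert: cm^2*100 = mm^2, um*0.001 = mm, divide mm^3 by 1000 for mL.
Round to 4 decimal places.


= (24 * 100) * (413 * 0.001) / 1000
= 0.9912 mL

0.9912


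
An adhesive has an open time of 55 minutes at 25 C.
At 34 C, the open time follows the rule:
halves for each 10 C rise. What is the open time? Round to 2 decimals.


Factor = 2^((34-25)/10) = 1.8661
Open time = 55 / 1.8661 = 29.47 min

29.47


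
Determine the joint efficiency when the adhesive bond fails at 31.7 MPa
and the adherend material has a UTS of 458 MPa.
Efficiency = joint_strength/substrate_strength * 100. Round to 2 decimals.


Joint efficiency = 31.7 / 458 * 100
= 6.92%

6.92


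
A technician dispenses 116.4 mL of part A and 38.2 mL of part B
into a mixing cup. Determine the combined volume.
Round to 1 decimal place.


Combined volume = 116.4 + 38.2
= 154.6 mL

154.6


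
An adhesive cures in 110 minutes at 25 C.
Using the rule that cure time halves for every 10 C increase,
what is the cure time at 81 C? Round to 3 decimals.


Factor = 2^((81 - 25) / 10) = 48.5029
Cure time = 110 / 48.5029
= 2.268 minutes

2.268


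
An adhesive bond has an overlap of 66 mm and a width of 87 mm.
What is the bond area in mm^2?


Bond area = overlap * width
= 66 * 87
= 5742 mm^2

5742


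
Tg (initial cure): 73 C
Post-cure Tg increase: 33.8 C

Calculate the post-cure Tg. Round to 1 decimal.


Post-cure Tg = 73 + 33.8 = 106.8 C

106.8


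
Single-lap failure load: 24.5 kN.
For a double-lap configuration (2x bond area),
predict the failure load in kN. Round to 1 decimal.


Failure load = 24.5 * 2 = 49.0 kN

49.0


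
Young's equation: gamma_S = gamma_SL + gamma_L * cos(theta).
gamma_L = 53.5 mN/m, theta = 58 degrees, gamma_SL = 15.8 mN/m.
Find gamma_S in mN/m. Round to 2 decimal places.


cos(58 deg) = 0.529919
gamma_S = 15.8 + 53.5 * 0.529919
= 44.15 mN/m

44.15


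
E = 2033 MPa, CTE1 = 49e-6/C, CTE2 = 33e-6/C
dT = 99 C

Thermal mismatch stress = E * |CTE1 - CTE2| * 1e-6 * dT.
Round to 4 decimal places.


= 2033 * 16e-6 * 99
= 3.2203 MPa

3.2203


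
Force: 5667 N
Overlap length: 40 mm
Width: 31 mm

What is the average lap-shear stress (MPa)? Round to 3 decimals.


Average shear stress = F / (overlap * width)
= 5667 / (40 * 31)
= 4.570 MPa

4.570


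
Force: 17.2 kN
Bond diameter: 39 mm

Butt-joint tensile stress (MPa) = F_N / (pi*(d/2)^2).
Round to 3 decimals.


F_N = 17.2 * 1000 = 17200.0 N
A = pi*(19.5)^2 = 1194.5906 mm^2
stress = 17200.0 / 1194.5906 = 14.398 MPa

14.398


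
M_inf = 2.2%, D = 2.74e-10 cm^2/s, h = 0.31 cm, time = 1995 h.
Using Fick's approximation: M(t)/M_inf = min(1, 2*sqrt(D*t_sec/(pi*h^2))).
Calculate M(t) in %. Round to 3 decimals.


t = 7182000 s
ratio = min(1, 2*sqrt(2.74e-10*7182000/(pi*0.0961)))
= 0.161470
M(t) = 2.2 * 0.161470 = 0.355%

0.355


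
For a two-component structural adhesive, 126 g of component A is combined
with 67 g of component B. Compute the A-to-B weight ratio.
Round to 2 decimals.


Weight ratio A:B = 126 / 67
= 1.88

1.88


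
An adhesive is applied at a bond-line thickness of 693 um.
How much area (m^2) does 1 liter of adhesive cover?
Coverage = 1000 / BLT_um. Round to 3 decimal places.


Coverage = 1000 / 693 = 1.443 m^2

1.443


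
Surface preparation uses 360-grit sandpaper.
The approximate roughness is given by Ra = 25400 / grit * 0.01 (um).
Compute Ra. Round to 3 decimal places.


Ra = 25400 / 360 * 0.01
= 254 / 360
= 0.706 um

0.706


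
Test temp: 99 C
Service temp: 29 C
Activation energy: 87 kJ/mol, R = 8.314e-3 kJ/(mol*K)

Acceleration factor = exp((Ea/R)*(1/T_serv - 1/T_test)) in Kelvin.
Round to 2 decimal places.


AF = exp((87/0.008314)*(1/302.15 - 1/372.15))
= 674.71

674.71


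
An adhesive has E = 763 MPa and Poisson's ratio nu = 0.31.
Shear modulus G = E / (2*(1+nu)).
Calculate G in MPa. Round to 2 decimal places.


G = 763 / (2*(1+0.31))
= 763 / 2.62
= 291.22 MPa

291.22


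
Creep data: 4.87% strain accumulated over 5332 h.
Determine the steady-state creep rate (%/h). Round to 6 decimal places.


Rate = 4.87 / 5332 = 0.000913 %/h

0.000913


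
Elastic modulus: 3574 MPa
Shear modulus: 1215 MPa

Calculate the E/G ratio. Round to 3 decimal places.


E / G = 3574 / 1215 = 2.942

2.942
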